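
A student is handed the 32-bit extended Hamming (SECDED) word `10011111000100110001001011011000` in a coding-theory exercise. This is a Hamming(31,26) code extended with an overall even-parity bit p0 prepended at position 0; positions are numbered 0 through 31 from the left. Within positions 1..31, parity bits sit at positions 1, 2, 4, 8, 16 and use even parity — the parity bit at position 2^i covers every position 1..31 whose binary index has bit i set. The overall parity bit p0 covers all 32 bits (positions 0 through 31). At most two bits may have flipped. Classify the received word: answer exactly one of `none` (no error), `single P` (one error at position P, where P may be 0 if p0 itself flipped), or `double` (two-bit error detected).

s1: b1⊕b3⊕b5⊕b7⊕b9⊕b11⊕b13⊕b15⊕b17⊕b19⊕b21⊕b23⊕b25⊕b27⊕b29⊕b31 = 0⊕1⊕1⊕1⊕0⊕1⊕0⊕1⊕0⊕1⊕0⊕0⊕1⊕1⊕0⊕0 = 0
s2: b2⊕b3⊕b6⊕b7⊕b10⊕b11⊕b14⊕b15⊕b18⊕b19⊕b22⊕b23⊕b26⊕b27⊕b30⊕b31 = 0⊕1⊕1⊕1⊕0⊕1⊕1⊕1⊕0⊕1⊕1⊕0⊕0⊕1⊕0⊕0 = 1
s4: b4⊕b5⊕b6⊕b7⊕b12⊕b13⊕b14⊕b15⊕b20⊕b21⊕b22⊕b23⊕b28⊕b29⊕b30⊕b31 = 1⊕1⊕1⊕1⊕0⊕0⊕1⊕1⊕0⊕0⊕1⊕0⊕1⊕0⊕0⊕0 = 0
s8: b8⊕b9⊕b10⊕b11⊕b12⊕b13⊕b14⊕b15⊕b24⊕b25⊕b26⊕b27⊕b28⊕b29⊕b30⊕b31 = 0⊕0⊕0⊕1⊕0⊕0⊕1⊕1⊕1⊕1⊕0⊕1⊕1⊕0⊕0⊕0 = 1
s16: b16⊕b17⊕b18⊕b19⊕b20⊕b21⊕b22⊕b23⊕b24⊕b25⊕b26⊕b27⊕b28⊕b29⊕b30⊕b31 = 0⊕0⊕0⊕1⊕0⊕0⊕1⊕0⊕1⊕1⊕0⊕1⊕1⊕0⊕0⊕0 = 0
Syndrome (s16...s1) = 01010 → position 10.
Overall parity (XOR of all 32 bits, including p0): 1⊕0⊕0⊕1⊕1⊕1⊕1⊕1⊕0⊕0⊕0⊕1⊕0⊕0⊕1⊕1⊕0⊕0⊕0⊕1⊕0⊕0⊕1⊕0⊕1⊕1⊕0⊕1⊕1⊕0⊕0⊕0 = 1
Overall=1, syndrome position=10 → single-bit error at position 10.

single 10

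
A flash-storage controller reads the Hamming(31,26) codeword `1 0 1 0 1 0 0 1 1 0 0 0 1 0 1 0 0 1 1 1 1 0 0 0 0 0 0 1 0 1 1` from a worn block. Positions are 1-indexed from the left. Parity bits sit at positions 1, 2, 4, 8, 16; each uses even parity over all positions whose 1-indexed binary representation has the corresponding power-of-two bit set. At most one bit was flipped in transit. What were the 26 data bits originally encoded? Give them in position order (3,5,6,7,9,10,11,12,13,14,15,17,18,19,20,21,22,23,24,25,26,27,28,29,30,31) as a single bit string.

s1: b1⊕b3⊕b5⊕b7⊕b9⊕b11⊕b13⊕b15⊕b17⊕b19⊕b21⊕b23⊕b25⊕b27⊕b29⊕b31 = 1⊕1⊕1⊕0⊕1⊕0⊕1⊕1⊕0⊕1⊕1⊕0⊕0⊕0⊕0⊕1 = 1
s2: b2⊕b3⊕b6⊕b7⊕b10⊕b11⊕b14⊕b15⊕b18⊕b19⊕b22⊕b23⊕b26⊕b27⊕b30⊕b31 = 0⊕1⊕0⊕0⊕0⊕0⊕0⊕1⊕1⊕1⊕0⊕0⊕0⊕0⊕1⊕1 = 0
s4: b4⊕b5⊕b6⊕b7⊕b12⊕b13⊕b14⊕b15⊕b20⊕b21⊕b22⊕b23⊕b28⊕b29⊕b30⊕b31 = 0⊕1⊕0⊕0⊕0⊕1⊕0⊕1⊕1⊕1⊕0⊕0⊕1⊕0⊕1⊕1 = 0
s8: b8⊕b9⊕b10⊕b11⊕b12⊕b13⊕b14⊕b15⊕b24⊕b25⊕b26⊕b27⊕b28⊕b29⊕b30⊕b31 = 1⊕1⊕0⊕0⊕0⊕1⊕0⊕1⊕0⊕0⊕0⊕0⊕1⊕0⊕1⊕1 = 1
s16: b16⊕b17⊕b18⊕b19⊕b20⊕b21⊕b22⊕b23⊕b24⊕b25⊕b26⊕b27⊕b28⊕b29⊕b30⊕b31 = 0⊕0⊕1⊕1⊕1⊕1⊕0⊕0⊕0⊕0⊕0⊕0⊕1⊕0⊕1⊕1 = 1
Syndrome (s16...s1) = 11001 → position 25.
Flip bit 25: corrected codeword = 1010100110001010011110001001011
Data bits at positions 3,5,6,7,9,10,11,12,13,14,15,17,18,19,20,21,22,23,24,25,26,27,28,29,30,31: 11001000101011110001001011

11001000101011110001001011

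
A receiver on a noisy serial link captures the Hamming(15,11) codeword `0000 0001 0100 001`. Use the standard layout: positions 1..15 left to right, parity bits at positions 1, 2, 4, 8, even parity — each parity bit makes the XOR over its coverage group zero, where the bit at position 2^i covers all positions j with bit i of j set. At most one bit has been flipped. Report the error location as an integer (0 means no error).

s1: b1⊕b3⊕b5⊕b7⊕b9⊕b11⊕b13⊕b15 = 0⊕0⊕0⊕0⊕0⊕0⊕0⊕1 = 1
s2: b2⊕b3⊕b6⊕b7⊕b10⊕b11⊕b14⊕b15 = 0⊕0⊕0⊕0⊕1⊕0⊕0⊕1 = 0
s4: b4⊕b5⊕b6⊕b7⊕b12⊕b13⊕b14⊕b15 = 0⊕0⊕0⊕0⊕0⊕0⊕0⊕1 = 1
s8: b8⊕b9⊕b10⊕b11⊕b12⊕b13⊕b14⊕b15 = 1⊕0⊕1⊕0⊕0⊕0⊕0⊕1 = 1
Syndrome (s8...s1) = 1101 → position 13.

13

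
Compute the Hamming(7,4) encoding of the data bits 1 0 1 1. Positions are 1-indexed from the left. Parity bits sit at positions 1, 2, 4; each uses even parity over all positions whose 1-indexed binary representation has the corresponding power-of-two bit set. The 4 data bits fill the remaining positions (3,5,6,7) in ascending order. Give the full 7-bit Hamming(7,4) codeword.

0110011

Place data bits at non-power-of-two positions: b3=1, b5=0, b6=1, b7=1.
p1 = XOR of data positions {3,5,7} = 1⊕0⊕1 = 0
p2 = XOR of data positions {3,6,7} = 1⊕1⊕1 = 1
p4 = XOR of data positions {5,6,7} = 0⊕1⊕1 = 0
Codeword b1..b7 = 0110011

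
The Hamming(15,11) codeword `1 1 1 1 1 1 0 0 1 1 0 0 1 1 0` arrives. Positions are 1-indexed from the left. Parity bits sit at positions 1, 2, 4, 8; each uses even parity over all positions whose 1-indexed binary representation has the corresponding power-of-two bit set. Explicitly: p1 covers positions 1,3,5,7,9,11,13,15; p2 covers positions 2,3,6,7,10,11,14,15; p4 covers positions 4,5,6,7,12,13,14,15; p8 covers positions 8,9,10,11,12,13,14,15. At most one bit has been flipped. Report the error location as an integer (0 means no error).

s1: b1⊕b3⊕b5⊕b7⊕b9⊕b11⊕b13⊕b15 = 1⊕1⊕1⊕0⊕1⊕0⊕1⊕0 = 1
s2: b2⊕b3⊕b6⊕b7⊕b10⊕b11⊕b14⊕b15 = 1⊕1⊕1⊕0⊕1⊕0⊕1⊕0 = 1
s4: b4⊕b5⊕b6⊕b7⊕b12⊕b13⊕b14⊕b15 = 1⊕1⊕1⊕0⊕0⊕1⊕1⊕0 = 1
s8: b8⊕b9⊕b10⊕b11⊕b12⊕b13⊕b14⊕b15 = 0⊕1⊕1⊕0⊕0⊕1⊕1⊕0 = 0
Syndrome (s8...s1) = 0111 → position 7.

7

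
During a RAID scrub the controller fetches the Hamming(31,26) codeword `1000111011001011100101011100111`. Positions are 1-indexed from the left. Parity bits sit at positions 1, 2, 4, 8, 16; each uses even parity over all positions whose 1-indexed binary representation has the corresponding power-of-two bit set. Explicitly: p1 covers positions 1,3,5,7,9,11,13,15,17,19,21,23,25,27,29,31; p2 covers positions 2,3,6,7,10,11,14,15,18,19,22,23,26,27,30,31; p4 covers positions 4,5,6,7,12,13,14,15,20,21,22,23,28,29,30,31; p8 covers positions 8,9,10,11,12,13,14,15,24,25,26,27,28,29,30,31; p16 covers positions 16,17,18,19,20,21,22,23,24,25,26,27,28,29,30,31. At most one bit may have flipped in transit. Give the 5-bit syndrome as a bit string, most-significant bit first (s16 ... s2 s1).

00000

s1: b1⊕b3⊕b5⊕b7⊕b9⊕b11⊕b13⊕b15⊕b17⊕b19⊕b21⊕b23⊕b25⊕b27⊕b29⊕b31 = 1⊕0⊕1⊕1⊕1⊕0⊕1⊕1⊕1⊕0⊕0⊕0⊕1⊕0⊕1⊕1 = 0
s2: b2⊕b3⊕b6⊕b7⊕b10⊕b11⊕b14⊕b15⊕b18⊕b19⊕b22⊕b23⊕b26⊕b27⊕b30⊕b31 = 0⊕0⊕1⊕1⊕1⊕0⊕0⊕1⊕0⊕0⊕1⊕0⊕1⊕0⊕1⊕1 = 0
s4: b4⊕b5⊕b6⊕b7⊕b12⊕b13⊕b14⊕b15⊕b20⊕b21⊕b22⊕b23⊕b28⊕b29⊕b30⊕b31 = 0⊕1⊕1⊕1⊕0⊕1⊕0⊕1⊕1⊕0⊕1⊕0⊕0⊕1⊕1⊕1 = 0
s8: b8⊕b9⊕b10⊕b11⊕b12⊕b13⊕b14⊕b15⊕b24⊕b25⊕b26⊕b27⊕b28⊕b29⊕b30⊕b31 = 0⊕1⊕1⊕0⊕0⊕1⊕0⊕1⊕1⊕1⊕1⊕0⊕0⊕1⊕1⊕1 = 0
s16: b16⊕b17⊕b18⊕b19⊕b20⊕b21⊕b22⊕b23⊕b24⊕b25⊕b26⊕b27⊕b28⊕b29⊕b30⊕b31 = 1⊕1⊕0⊕0⊕1⊕0⊕1⊕0⊕1⊕1⊕1⊕0⊕0⊕1⊕1⊕1 = 0
Syndrome (s16...s1) = 00000 → position 0 (no error).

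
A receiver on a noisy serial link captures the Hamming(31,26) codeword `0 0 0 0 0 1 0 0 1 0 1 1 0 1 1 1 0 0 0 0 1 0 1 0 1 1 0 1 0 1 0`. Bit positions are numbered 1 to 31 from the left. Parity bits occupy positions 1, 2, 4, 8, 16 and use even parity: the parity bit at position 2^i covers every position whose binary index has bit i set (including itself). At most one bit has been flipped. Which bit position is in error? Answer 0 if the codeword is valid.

26

s1: b1⊕b3⊕b5⊕b7⊕b9⊕b11⊕b13⊕b15⊕b17⊕b19⊕b21⊕b23⊕b25⊕b27⊕b29⊕b31 = 0⊕0⊕0⊕0⊕1⊕1⊕0⊕1⊕0⊕0⊕1⊕1⊕1⊕0⊕0⊕0 = 0
s2: b2⊕b3⊕b6⊕b7⊕b10⊕b11⊕b14⊕b15⊕b18⊕b19⊕b22⊕b23⊕b26⊕b27⊕b30⊕b31 = 0⊕0⊕1⊕0⊕0⊕1⊕1⊕1⊕0⊕0⊕0⊕1⊕1⊕0⊕1⊕0 = 1
s4: b4⊕b5⊕b6⊕b7⊕b12⊕b13⊕b14⊕b15⊕b20⊕b21⊕b22⊕b23⊕b28⊕b29⊕b30⊕b31 = 0⊕0⊕1⊕0⊕1⊕0⊕1⊕1⊕0⊕1⊕0⊕1⊕1⊕0⊕1⊕0 = 0
s8: b8⊕b9⊕b10⊕b11⊕b12⊕b13⊕b14⊕b15⊕b24⊕b25⊕b26⊕b27⊕b28⊕b29⊕b30⊕b31 = 0⊕1⊕0⊕1⊕1⊕0⊕1⊕1⊕0⊕1⊕1⊕0⊕1⊕0⊕1⊕0 = 1
s16: b16⊕b17⊕b18⊕b19⊕b20⊕b21⊕b22⊕b23⊕b24⊕b25⊕b26⊕b27⊕b28⊕b29⊕b30⊕b31 = 1⊕0⊕0⊕0⊕0⊕1⊕0⊕1⊕0⊕1⊕1⊕0⊕1⊕0⊕1⊕0 = 1
Syndrome (s16...s1) = 11010 → position 26.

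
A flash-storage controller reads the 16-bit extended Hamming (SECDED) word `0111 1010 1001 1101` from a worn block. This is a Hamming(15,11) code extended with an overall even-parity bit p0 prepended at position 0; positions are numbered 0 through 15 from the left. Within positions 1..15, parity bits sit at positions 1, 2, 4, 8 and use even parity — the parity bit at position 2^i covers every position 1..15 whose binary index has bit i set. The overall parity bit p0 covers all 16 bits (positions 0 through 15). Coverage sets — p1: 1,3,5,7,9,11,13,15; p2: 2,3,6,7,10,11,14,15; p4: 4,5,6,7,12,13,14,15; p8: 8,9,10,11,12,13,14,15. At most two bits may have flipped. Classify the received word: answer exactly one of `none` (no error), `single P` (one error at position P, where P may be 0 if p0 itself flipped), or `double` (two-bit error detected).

s1: b1⊕b3⊕b5⊕b7⊕b9⊕b11⊕b13⊕b15 = 1⊕1⊕0⊕0⊕0⊕1⊕1⊕1 = 1
s2: b2⊕b3⊕b6⊕b7⊕b10⊕b11⊕b14⊕b15 = 1⊕1⊕1⊕0⊕0⊕1⊕0⊕1 = 1
s4: b4⊕b5⊕b6⊕b7⊕b12⊕b13⊕b14⊕b15 = 1⊕0⊕1⊕0⊕1⊕1⊕0⊕1 = 1
s8: b8⊕b9⊕b10⊕b11⊕b12⊕b13⊕b14⊕b15 = 1⊕0⊕0⊕1⊕1⊕1⊕0⊕1 = 1
Syndrome (s8...s1) = 1111 → position 15.
Overall parity (XOR of all 16 bits, including p0): 0⊕1⊕1⊕1⊕1⊕0⊕1⊕0⊕1⊕0⊕0⊕1⊕1⊕1⊕0⊕1 = 0
Overall=0, syndrome position=15 → double-bit error detected (uncorrectable).

double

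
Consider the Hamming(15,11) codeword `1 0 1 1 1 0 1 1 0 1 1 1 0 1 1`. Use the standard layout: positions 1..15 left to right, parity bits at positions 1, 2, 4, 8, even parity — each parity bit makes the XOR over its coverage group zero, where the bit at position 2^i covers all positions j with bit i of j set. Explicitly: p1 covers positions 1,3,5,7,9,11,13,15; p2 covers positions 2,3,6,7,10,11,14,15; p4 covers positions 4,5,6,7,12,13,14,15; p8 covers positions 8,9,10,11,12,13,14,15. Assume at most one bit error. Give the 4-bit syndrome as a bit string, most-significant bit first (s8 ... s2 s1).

0000

s1: b1⊕b3⊕b5⊕b7⊕b9⊕b11⊕b13⊕b15 = 1⊕1⊕1⊕1⊕0⊕1⊕0⊕1 = 0
s2: b2⊕b3⊕b6⊕b7⊕b10⊕b11⊕b14⊕b15 = 0⊕1⊕0⊕1⊕1⊕1⊕1⊕1 = 0
s4: b4⊕b5⊕b6⊕b7⊕b12⊕b13⊕b14⊕b15 = 1⊕1⊕0⊕1⊕1⊕0⊕1⊕1 = 0
s8: b8⊕b9⊕b10⊕b11⊕b12⊕b13⊕b14⊕b15 = 1⊕0⊕1⊕1⊕1⊕0⊕1⊕1 = 0
Syndrome (s8...s1) = 0000 → position 0 (no error).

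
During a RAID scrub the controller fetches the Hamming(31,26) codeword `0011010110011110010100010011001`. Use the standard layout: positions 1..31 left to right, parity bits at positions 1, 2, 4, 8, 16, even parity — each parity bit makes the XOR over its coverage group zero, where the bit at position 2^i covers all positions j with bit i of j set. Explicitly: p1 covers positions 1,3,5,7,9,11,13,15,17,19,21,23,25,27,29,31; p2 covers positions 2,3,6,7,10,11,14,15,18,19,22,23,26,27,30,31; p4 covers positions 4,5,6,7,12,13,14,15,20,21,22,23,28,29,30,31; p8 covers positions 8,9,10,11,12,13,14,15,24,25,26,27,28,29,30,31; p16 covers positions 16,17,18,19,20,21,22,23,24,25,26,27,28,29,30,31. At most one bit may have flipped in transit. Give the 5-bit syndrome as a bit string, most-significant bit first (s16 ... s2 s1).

00110

s1: b1⊕b3⊕b5⊕b7⊕b9⊕b11⊕b13⊕b15⊕b17⊕b19⊕b21⊕b23⊕b25⊕b27⊕b29⊕b31 = 0⊕1⊕0⊕0⊕1⊕0⊕1⊕1⊕0⊕0⊕0⊕0⊕0⊕1⊕0⊕1 = 0
s2: b2⊕b3⊕b6⊕b7⊕b10⊕b11⊕b14⊕b15⊕b18⊕b19⊕b22⊕b23⊕b26⊕b27⊕b30⊕b31 = 0⊕1⊕1⊕0⊕0⊕0⊕1⊕1⊕1⊕0⊕0⊕0⊕0⊕1⊕0⊕1 = 1
s4: b4⊕b5⊕b6⊕b7⊕b12⊕b13⊕b14⊕b15⊕b20⊕b21⊕b22⊕b23⊕b28⊕b29⊕b30⊕b31 = 1⊕0⊕1⊕0⊕1⊕1⊕1⊕1⊕1⊕0⊕0⊕0⊕1⊕0⊕0⊕1 = 1
s8: b8⊕b9⊕b10⊕b11⊕b12⊕b13⊕b14⊕b15⊕b24⊕b25⊕b26⊕b27⊕b28⊕b29⊕b30⊕b31 = 1⊕1⊕0⊕0⊕1⊕1⊕1⊕1⊕1⊕0⊕0⊕1⊕1⊕0⊕0⊕1 = 0
s16: b16⊕b17⊕b18⊕b19⊕b20⊕b21⊕b22⊕b23⊕b24⊕b25⊕b26⊕b27⊕b28⊕b29⊕b30⊕b31 = 0⊕0⊕1⊕0⊕1⊕0⊕0⊕0⊕1⊕0⊕0⊕1⊕1⊕0⊕0⊕1 = 0
Syndrome (s16...s1) = 00110 → position 6.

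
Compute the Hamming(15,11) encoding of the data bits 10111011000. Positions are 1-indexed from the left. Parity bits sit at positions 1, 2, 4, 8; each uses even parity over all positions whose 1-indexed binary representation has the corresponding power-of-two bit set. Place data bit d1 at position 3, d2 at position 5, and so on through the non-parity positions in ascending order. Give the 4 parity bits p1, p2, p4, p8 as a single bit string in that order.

Place data bits at non-power-of-two positions: b3=1, b5=0, b6=1, b7=1, b9=1, b10=0, b11=1, b12=1, b13=0, b14=0, b15=0.
p1 = XOR of data positions {3,5,7,9,11,13,15} = 1⊕0⊕1⊕1⊕1⊕0⊕0 = 0
p2 = XOR of data positions {3,6,7,10,11,14,15} = 1⊕1⊕1⊕0⊕1⊕0⊕0 = 0
p4 = XOR of data positions {5,6,7,12,13,14,15} = 0⊕1⊕1⊕1⊕0⊕0⊕0 = 1
p8 = XOR of data positions {9,10,11,12,13,14,15} = 1⊕0⊕1⊕1⊕0⊕0⊕0 = 1
Parity bits p1,p2,p4,p8 = 0011

0011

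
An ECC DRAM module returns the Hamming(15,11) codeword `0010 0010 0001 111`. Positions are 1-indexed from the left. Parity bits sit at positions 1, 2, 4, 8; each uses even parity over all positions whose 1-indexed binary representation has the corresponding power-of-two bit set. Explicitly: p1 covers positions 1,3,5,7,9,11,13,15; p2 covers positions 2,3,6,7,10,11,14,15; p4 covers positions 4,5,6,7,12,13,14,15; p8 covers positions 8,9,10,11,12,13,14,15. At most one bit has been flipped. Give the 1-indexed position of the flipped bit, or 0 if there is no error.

s1: b1⊕b3⊕b5⊕b7⊕b9⊕b11⊕b13⊕b15 = 0⊕1⊕0⊕1⊕0⊕0⊕1⊕1 = 0
s2: b2⊕b3⊕b6⊕b7⊕b10⊕b11⊕b14⊕b15 = 0⊕1⊕0⊕1⊕0⊕0⊕1⊕1 = 0
s4: b4⊕b5⊕b6⊕b7⊕b12⊕b13⊕b14⊕b15 = 0⊕0⊕0⊕1⊕1⊕1⊕1⊕1 = 1
s8: b8⊕b9⊕b10⊕b11⊕b12⊕b13⊕b14⊕b15 = 0⊕0⊕0⊕0⊕1⊕1⊕1⊕1 = 0
Syndrome (s8...s1) = 0100 → position 4.

4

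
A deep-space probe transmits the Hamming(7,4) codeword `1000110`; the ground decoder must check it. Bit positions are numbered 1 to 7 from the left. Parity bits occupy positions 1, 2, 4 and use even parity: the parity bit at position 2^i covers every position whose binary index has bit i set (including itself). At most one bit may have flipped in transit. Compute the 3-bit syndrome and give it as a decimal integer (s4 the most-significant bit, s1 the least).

s1: b1⊕b3⊕b5⊕b7 = 1⊕0⊕1⊕0 = 0
s2: b2⊕b3⊕b6⊕b7 = 0⊕0⊕1⊕0 = 1
s4: b4⊕b5⊕b6⊕b7 = 0⊕1⊕1⊕0 = 0
Syndrome (s4...s1) = 010 → position 2.

2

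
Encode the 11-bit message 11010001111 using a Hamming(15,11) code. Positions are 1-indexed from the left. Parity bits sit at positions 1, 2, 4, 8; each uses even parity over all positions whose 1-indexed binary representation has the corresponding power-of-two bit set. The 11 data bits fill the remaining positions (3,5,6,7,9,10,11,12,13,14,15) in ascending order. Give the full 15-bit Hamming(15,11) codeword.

Place data bits at non-power-of-two positions: b3=1, b5=1, b6=0, b7=1, b9=0, b10=0, b11=0, b12=1, b13=1, b14=1, b15=1.
p1 = XOR of data positions {3,5,7,9,11,13,15} = 1⊕1⊕1⊕0⊕0⊕1⊕1 = 1
p2 = XOR of data positions {3,6,7,10,11,14,15} = 1⊕0⊕1⊕0⊕0⊕1⊕1 = 0
p4 = XOR of data positions {5,6,7,12,13,14,15} = 1⊕0⊕1⊕1⊕1⊕1⊕1 = 0
p8 = XOR of data positions {9,10,11,12,13,14,15} = 0⊕0⊕0⊕1⊕1⊕1⊕1 = 0
Codeword b1..b15 = 101010100001111

101010100001111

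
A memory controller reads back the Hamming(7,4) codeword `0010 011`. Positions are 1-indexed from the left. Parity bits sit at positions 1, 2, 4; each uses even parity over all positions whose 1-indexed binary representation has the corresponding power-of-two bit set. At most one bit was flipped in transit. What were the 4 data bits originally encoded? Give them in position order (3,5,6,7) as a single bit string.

s1: b1⊕b3⊕b5⊕b7 = 0⊕1⊕0⊕1 = 0
s2: b2⊕b3⊕b6⊕b7 = 0⊕1⊕1⊕1 = 1
s4: b4⊕b5⊕b6⊕b7 = 0⊕0⊕1⊕1 = 0
Syndrome (s4...s1) = 010 → position 2.
Flip bit 2: corrected codeword = 0110011
Data bits at positions 3,5,6,7: 1011

1011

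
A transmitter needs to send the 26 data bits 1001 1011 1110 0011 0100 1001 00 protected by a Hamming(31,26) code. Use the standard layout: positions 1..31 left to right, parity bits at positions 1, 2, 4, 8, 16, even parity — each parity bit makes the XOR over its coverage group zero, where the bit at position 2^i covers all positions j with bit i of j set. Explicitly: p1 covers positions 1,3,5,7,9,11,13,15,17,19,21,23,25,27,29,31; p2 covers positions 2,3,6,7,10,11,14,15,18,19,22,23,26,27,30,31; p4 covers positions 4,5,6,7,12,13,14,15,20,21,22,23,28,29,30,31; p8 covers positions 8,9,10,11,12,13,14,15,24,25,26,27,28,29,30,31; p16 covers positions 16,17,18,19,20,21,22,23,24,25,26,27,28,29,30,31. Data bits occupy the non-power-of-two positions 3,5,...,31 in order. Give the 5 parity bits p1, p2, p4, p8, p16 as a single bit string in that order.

Place data bits at non-power-of-two positions: b3=1, b5=0, b6=0, b7=1, b9=1, b10=0, b11=1, b12=1, b13=1, b14=1, b15=1, b17=0, b18=0, b19=0, b20=1, b21=1, b22=0, b23=1, b24=0, b25=0, b26=1, b27=0, b28=0, b29=1, b30=0, b31=0.
p1 = XOR of data positions {3,5,7,9,11,13,15,17,19,21,23,25,27,29,31} = 1⊕0⊕1⊕1⊕1⊕1⊕1⊕0⊕0⊕1⊕1⊕0⊕0⊕1⊕0 = 1
p2 = XOR of data positions {3,6,7,10,11,14,15,18,19,22,23,26,27,30,31} = 1⊕0⊕1⊕0⊕1⊕1⊕1⊕0⊕0⊕0⊕1⊕1⊕0⊕0⊕0 = 1
p4 = XOR of data positions {5,6,7,12,13,14,15,20,21,22,23,28,29,30,31} = 0⊕0⊕1⊕1⊕1⊕1⊕1⊕1⊕1⊕0⊕1⊕0⊕1⊕0⊕0 = 1
p8 = XOR of data positions {9,10,11,12,13,14,15,24,25,26,27,28,29,30,31} = 1⊕0⊕1⊕1⊕1⊕1⊕1⊕0⊕0⊕1⊕0⊕0⊕1⊕0⊕0 = 0
p16 = XOR of data positions {17,18,19,20,21,22,23,24,25,26,27,28,29,30,31} = 0⊕0⊕0⊕1⊕1⊕0⊕1⊕0⊕0⊕1⊕0⊕0⊕1⊕0⊕0 = 1
Parity bits p1,p2,p4,p8,p16 = 11101

11101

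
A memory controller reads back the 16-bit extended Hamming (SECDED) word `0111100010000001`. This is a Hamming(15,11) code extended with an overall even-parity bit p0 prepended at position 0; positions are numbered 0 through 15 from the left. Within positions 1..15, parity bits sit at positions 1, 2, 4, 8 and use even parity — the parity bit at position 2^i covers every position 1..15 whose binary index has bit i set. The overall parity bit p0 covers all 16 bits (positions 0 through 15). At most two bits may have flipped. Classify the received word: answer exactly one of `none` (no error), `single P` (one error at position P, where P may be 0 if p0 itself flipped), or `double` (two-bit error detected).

double

s1: b1⊕b3⊕b5⊕b7⊕b9⊕b11⊕b13⊕b15 = 1⊕1⊕0⊕0⊕0⊕0⊕0⊕1 = 1
s2: b2⊕b3⊕b6⊕b7⊕b10⊕b11⊕b14⊕b15 = 1⊕1⊕0⊕0⊕0⊕0⊕0⊕1 = 1
s4: b4⊕b5⊕b6⊕b7⊕b12⊕b13⊕b14⊕b15 = 1⊕0⊕0⊕0⊕0⊕0⊕0⊕1 = 0
s8: b8⊕b9⊕b10⊕b11⊕b12⊕b13⊕b14⊕b15 = 1⊕0⊕0⊕0⊕0⊕0⊕0⊕1 = 0
Syndrome (s8...s1) = 0011 → position 3.
Overall parity (XOR of all 16 bits, including p0): 0⊕1⊕1⊕1⊕1⊕0⊕0⊕0⊕1⊕0⊕0⊕0⊕0⊕0⊕0⊕1 = 0
Overall=0, syndrome position=3 → double-bit error detected (uncorrectable).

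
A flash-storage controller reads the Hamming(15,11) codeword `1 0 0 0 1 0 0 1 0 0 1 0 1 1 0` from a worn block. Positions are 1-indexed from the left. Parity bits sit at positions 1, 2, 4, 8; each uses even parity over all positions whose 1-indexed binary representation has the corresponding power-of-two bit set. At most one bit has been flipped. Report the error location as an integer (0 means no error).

4

s1: b1⊕b3⊕b5⊕b7⊕b9⊕b11⊕b13⊕b15 = 1⊕0⊕1⊕0⊕0⊕1⊕1⊕0 = 0
s2: b2⊕b3⊕b6⊕b7⊕b10⊕b11⊕b14⊕b15 = 0⊕0⊕0⊕0⊕0⊕1⊕1⊕0 = 0
s4: b4⊕b5⊕b6⊕b7⊕b12⊕b13⊕b14⊕b15 = 0⊕1⊕0⊕0⊕0⊕1⊕1⊕0 = 1
s8: b8⊕b9⊕b10⊕b11⊕b12⊕b13⊕b14⊕b15 = 1⊕0⊕0⊕1⊕0⊕1⊕1⊕0 = 0
Syndrome (s8...s1) = 0100 → position 4.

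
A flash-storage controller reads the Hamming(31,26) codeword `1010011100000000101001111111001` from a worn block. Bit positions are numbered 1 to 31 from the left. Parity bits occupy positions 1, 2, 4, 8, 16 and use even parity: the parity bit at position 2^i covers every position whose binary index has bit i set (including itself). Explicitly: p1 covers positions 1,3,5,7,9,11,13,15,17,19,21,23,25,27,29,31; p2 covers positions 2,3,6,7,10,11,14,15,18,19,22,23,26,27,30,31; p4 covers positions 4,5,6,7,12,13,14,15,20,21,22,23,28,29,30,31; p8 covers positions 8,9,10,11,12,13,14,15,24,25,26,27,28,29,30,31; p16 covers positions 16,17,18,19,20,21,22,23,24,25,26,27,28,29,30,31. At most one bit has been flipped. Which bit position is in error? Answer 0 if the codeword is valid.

11

s1: b1⊕b3⊕b5⊕b7⊕b9⊕b11⊕b13⊕b15⊕b17⊕b19⊕b21⊕b23⊕b25⊕b27⊕b29⊕b31 = 1⊕1⊕0⊕1⊕0⊕0⊕0⊕0⊕1⊕1⊕0⊕1⊕1⊕1⊕0⊕1 = 1
s2: b2⊕b3⊕b6⊕b7⊕b10⊕b11⊕b14⊕b15⊕b18⊕b19⊕b22⊕b23⊕b26⊕b27⊕b30⊕b31 = 0⊕1⊕1⊕1⊕0⊕0⊕0⊕0⊕0⊕1⊕1⊕1⊕1⊕1⊕0⊕1 = 1
s4: b4⊕b5⊕b6⊕b7⊕b12⊕b13⊕b14⊕b15⊕b20⊕b21⊕b22⊕b23⊕b28⊕b29⊕b30⊕b31 = 0⊕0⊕1⊕1⊕0⊕0⊕0⊕0⊕0⊕0⊕1⊕1⊕1⊕0⊕0⊕1 = 0
s8: b8⊕b9⊕b10⊕b11⊕b12⊕b13⊕b14⊕b15⊕b24⊕b25⊕b26⊕b27⊕b28⊕b29⊕b30⊕b31 = 1⊕0⊕0⊕0⊕0⊕0⊕0⊕0⊕1⊕1⊕1⊕1⊕1⊕0⊕0⊕1 = 1
s16: b16⊕b17⊕b18⊕b19⊕b20⊕b21⊕b22⊕b23⊕b24⊕b25⊕b26⊕b27⊕b28⊕b29⊕b30⊕b31 = 0⊕1⊕0⊕1⊕0⊕0⊕1⊕1⊕1⊕1⊕1⊕1⊕1⊕0⊕0⊕1 = 0
Syndrome (s16...s1) = 01011 → position 11.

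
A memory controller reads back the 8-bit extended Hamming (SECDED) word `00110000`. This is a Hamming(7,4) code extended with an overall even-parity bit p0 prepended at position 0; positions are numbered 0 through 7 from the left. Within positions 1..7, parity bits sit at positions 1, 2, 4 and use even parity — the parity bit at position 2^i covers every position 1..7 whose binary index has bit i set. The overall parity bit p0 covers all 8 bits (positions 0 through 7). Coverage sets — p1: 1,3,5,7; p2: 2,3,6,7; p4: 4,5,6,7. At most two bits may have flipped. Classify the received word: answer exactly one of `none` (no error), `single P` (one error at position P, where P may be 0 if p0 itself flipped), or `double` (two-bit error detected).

double

s1: b1⊕b3⊕b5⊕b7 = 0⊕1⊕0⊕0 = 1
s2: b2⊕b3⊕b6⊕b7 = 1⊕1⊕0⊕0 = 0
s4: b4⊕b5⊕b6⊕b7 = 0⊕0⊕0⊕0 = 0
Syndrome (s4...s1) = 001 → position 1.
Overall parity (XOR of all 8 bits, including p0): 0⊕0⊕1⊕1⊕0⊕0⊕0⊕0 = 0
Overall=0, syndrome position=1 → double-bit error detected (uncorrectable).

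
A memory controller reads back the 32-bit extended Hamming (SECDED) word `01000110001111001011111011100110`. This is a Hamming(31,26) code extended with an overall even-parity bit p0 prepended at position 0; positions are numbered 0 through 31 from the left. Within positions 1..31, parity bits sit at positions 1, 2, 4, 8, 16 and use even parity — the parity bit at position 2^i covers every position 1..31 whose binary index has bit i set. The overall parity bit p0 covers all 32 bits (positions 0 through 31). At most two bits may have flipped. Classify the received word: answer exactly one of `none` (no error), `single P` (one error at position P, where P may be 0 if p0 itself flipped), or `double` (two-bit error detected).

s1: b1⊕b3⊕b5⊕b7⊕b9⊕b11⊕b13⊕b15⊕b17⊕b19⊕b21⊕b23⊕b25⊕b27⊕b29⊕b31 = 1⊕0⊕1⊕0⊕0⊕1⊕1⊕0⊕0⊕1⊕1⊕0⊕1⊕0⊕1⊕0 = 0
s2: b2⊕b3⊕b6⊕b7⊕b10⊕b11⊕b14⊕b15⊕b18⊕b19⊕b22⊕b23⊕b26⊕b27⊕b30⊕b31 = 0⊕0⊕1⊕0⊕1⊕1⊕0⊕0⊕1⊕1⊕1⊕0⊕1⊕0⊕1⊕0 = 0
s4: b4⊕b5⊕b6⊕b7⊕b12⊕b13⊕b14⊕b15⊕b20⊕b21⊕b22⊕b23⊕b28⊕b29⊕b30⊕b31 = 0⊕1⊕1⊕0⊕1⊕1⊕0⊕0⊕1⊕1⊕1⊕0⊕0⊕1⊕1⊕0 = 1
s8: b8⊕b9⊕b10⊕b11⊕b12⊕b13⊕b14⊕b15⊕b24⊕b25⊕b26⊕b27⊕b28⊕b29⊕b30⊕b31 = 0⊕0⊕1⊕1⊕1⊕1⊕0⊕0⊕1⊕1⊕1⊕0⊕0⊕1⊕1⊕0 = 1
s16: b16⊕b17⊕b18⊕b19⊕b20⊕b21⊕b22⊕b23⊕b24⊕b25⊕b26⊕b27⊕b28⊕b29⊕b30⊕b31 = 1⊕0⊕1⊕1⊕1⊕1⊕1⊕0⊕1⊕1⊕1⊕0⊕0⊕1⊕1⊕0 = 1
Syndrome (s16...s1) = 11100 → position 28.
Overall parity (XOR of all 32 bits, including p0): 0⊕1⊕0⊕0⊕0⊕1⊕1⊕0⊕0⊕0⊕1⊕1⊕1⊕1⊕0⊕0⊕1⊕0⊕1⊕1⊕1⊕1⊕1⊕0⊕1⊕1⊕1⊕0⊕0⊕1⊕1⊕0 = 0
Overall=0, syndrome position=28 → double-bit error detected (uncorrectable).

double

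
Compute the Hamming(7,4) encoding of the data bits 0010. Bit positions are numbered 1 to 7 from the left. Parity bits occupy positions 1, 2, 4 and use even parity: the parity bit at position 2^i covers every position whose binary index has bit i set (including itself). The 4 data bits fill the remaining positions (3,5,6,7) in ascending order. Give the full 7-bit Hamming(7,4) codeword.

Place data bits at non-power-of-two positions: b3=0, b5=0, b6=1, b7=0.
p1 = XOR of data positions {3,5,7} = 0⊕0⊕0 = 0
p2 = XOR of data positions {3,6,7} = 0⊕1⊕0 = 1
p4 = XOR of data positions {5,6,7} = 0⊕1⊕0 = 1
Codeword b1..b7 = 0101010

0101010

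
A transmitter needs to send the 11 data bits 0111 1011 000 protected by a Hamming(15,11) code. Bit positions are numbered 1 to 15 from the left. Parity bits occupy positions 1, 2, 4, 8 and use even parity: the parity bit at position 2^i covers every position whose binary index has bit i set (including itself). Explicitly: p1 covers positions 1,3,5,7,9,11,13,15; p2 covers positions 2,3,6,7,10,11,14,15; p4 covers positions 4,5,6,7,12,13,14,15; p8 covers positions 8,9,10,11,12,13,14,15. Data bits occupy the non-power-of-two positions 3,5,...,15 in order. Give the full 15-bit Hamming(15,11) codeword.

Place data bits at non-power-of-two positions: b3=0, b5=1, b6=1, b7=1, b9=1, b10=0, b11=1, b12=1, b13=0, b14=0, b15=0.
p1 = XOR of data positions {3,5,7,9,11,13,15} = 0⊕1⊕1⊕1⊕1⊕0⊕0 = 0
p2 = XOR of data positions {3,6,7,10,11,14,15} = 0⊕1⊕1⊕0⊕1⊕0⊕0 = 1
p4 = XOR of data positions {5,6,7,12,13,14,15} = 1⊕1⊕1⊕1⊕0⊕0⊕0 = 0
p8 = XOR of data positions {9,10,11,12,13,14,15} = 1⊕0⊕1⊕1⊕0⊕0⊕0 = 1
Codeword b1..b15 = 010011111011000

010011111011000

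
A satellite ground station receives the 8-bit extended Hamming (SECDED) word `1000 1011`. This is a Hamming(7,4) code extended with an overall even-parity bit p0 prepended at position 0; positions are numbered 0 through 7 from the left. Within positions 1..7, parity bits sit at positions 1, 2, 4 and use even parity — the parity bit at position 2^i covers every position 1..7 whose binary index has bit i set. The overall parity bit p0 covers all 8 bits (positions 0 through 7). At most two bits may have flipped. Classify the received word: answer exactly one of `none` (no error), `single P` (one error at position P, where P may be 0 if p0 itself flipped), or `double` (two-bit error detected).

s1: b1⊕b3⊕b5⊕b7 = 0⊕0⊕0⊕1 = 1
s2: b2⊕b3⊕b6⊕b7 = 0⊕0⊕1⊕1 = 0
s4: b4⊕b5⊕b6⊕b7 = 1⊕0⊕1⊕1 = 1
Syndrome (s4...s1) = 101 → position 5.
Overall parity (XOR of all 8 bits, including p0): 1⊕0⊕0⊕0⊕1⊕0⊕1⊕1 = 0
Overall=0, syndrome position=5 → double-bit error detected (uncorrectable).

double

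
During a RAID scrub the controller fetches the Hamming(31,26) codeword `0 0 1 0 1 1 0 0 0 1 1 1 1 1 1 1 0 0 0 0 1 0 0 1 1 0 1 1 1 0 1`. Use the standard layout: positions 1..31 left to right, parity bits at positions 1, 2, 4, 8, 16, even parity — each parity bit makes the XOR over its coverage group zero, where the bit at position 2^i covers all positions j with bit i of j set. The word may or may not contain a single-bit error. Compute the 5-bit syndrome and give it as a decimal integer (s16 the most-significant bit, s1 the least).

0

s1: b1⊕b3⊕b5⊕b7⊕b9⊕b11⊕b13⊕b15⊕b17⊕b19⊕b21⊕b23⊕b25⊕b27⊕b29⊕b31 = 0⊕1⊕1⊕0⊕0⊕1⊕1⊕1⊕0⊕0⊕1⊕0⊕1⊕1⊕1⊕1 = 0
s2: b2⊕b3⊕b6⊕b7⊕b10⊕b11⊕b14⊕b15⊕b18⊕b19⊕b22⊕b23⊕b26⊕b27⊕b30⊕b31 = 0⊕1⊕1⊕0⊕1⊕1⊕1⊕1⊕0⊕0⊕0⊕0⊕0⊕1⊕0⊕1 = 0
s4: b4⊕b5⊕b6⊕b7⊕b12⊕b13⊕b14⊕b15⊕b20⊕b21⊕b22⊕b23⊕b28⊕b29⊕b30⊕b31 = 0⊕1⊕1⊕0⊕1⊕1⊕1⊕1⊕0⊕1⊕0⊕0⊕1⊕1⊕0⊕1 = 0
s8: b8⊕b9⊕b10⊕b11⊕b12⊕b13⊕b14⊕b15⊕b24⊕b25⊕b26⊕b27⊕b28⊕b29⊕b30⊕b31 = 0⊕0⊕1⊕1⊕1⊕1⊕1⊕1⊕1⊕1⊕0⊕1⊕1⊕1⊕0⊕1 = 0
s16: b16⊕b17⊕b18⊕b19⊕b20⊕b21⊕b22⊕b23⊕b24⊕b25⊕b26⊕b27⊕b28⊕b29⊕b30⊕b31 = 1⊕0⊕0⊕0⊕0⊕1⊕0⊕0⊕1⊕1⊕0⊕1⊕1⊕1⊕0⊕1 = 0
Syndrome (s16...s1) = 00000 → position 0 (no error).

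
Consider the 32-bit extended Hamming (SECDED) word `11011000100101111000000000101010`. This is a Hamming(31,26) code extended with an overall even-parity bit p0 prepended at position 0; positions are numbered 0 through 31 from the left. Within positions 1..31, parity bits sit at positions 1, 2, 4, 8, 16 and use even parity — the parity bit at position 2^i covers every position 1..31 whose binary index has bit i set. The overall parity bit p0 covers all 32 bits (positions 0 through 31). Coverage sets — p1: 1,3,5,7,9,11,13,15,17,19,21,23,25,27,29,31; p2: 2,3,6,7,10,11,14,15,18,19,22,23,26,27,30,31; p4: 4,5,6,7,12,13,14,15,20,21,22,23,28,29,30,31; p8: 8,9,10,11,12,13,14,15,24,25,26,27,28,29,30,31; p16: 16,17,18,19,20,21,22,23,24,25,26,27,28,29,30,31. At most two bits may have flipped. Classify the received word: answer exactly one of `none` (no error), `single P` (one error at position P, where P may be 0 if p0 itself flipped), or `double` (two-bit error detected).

single 1

s1: b1⊕b3⊕b5⊕b7⊕b9⊕b11⊕b13⊕b15⊕b17⊕b19⊕b21⊕b23⊕b25⊕b27⊕b29⊕b31 = 1⊕1⊕0⊕0⊕0⊕1⊕1⊕1⊕0⊕0⊕0⊕0⊕0⊕0⊕0⊕0 = 1
s2: b2⊕b3⊕b6⊕b7⊕b10⊕b11⊕b14⊕b15⊕b18⊕b19⊕b22⊕b23⊕b26⊕b27⊕b30⊕b31 = 0⊕1⊕0⊕0⊕0⊕1⊕1⊕1⊕0⊕0⊕0⊕0⊕1⊕0⊕1⊕0 = 0
s4: b4⊕b5⊕b6⊕b7⊕b12⊕b13⊕b14⊕b15⊕b20⊕b21⊕b22⊕b23⊕b28⊕b29⊕b30⊕b31 = 1⊕0⊕0⊕0⊕0⊕1⊕1⊕1⊕0⊕0⊕0⊕0⊕1⊕0⊕1⊕0 = 0
s8: b8⊕b9⊕b10⊕b11⊕b12⊕b13⊕b14⊕b15⊕b24⊕b25⊕b26⊕b27⊕b28⊕b29⊕b30⊕b31 = 1⊕0⊕0⊕1⊕0⊕1⊕1⊕1⊕0⊕0⊕1⊕0⊕1⊕0⊕1⊕0 = 0
s16: b16⊕b17⊕b18⊕b19⊕b20⊕b21⊕b22⊕b23⊕b24⊕b25⊕b26⊕b27⊕b28⊕b29⊕b30⊕b31 = 1⊕0⊕0⊕0⊕0⊕0⊕0⊕0⊕0⊕0⊕1⊕0⊕1⊕0⊕1⊕0 = 0
Syndrome (s16...s1) = 00001 → position 1.
Overall parity (XOR of all 32 bits, including p0): 1⊕1⊕0⊕1⊕1⊕0⊕0⊕0⊕1⊕0⊕0⊕1⊕0⊕1⊕1⊕1⊕1⊕0⊕0⊕0⊕0⊕0⊕0⊕0⊕0⊕0⊕1⊕0⊕1⊕0⊕1⊕0 = 1
Overall=1, syndrome position=1 → single-bit error at position 1.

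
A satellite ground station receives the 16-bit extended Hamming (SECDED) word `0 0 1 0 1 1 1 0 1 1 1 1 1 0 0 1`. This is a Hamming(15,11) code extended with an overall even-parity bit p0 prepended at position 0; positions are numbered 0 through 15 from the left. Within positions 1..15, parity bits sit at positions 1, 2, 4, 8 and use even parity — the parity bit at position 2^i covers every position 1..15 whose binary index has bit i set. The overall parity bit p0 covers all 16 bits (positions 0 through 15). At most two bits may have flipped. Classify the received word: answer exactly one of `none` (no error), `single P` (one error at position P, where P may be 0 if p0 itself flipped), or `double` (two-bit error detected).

s1: b1⊕b3⊕b5⊕b7⊕b9⊕b11⊕b13⊕b15 = 0⊕0⊕1⊕0⊕1⊕1⊕0⊕1 = 0
s2: b2⊕b3⊕b6⊕b7⊕b10⊕b11⊕b14⊕b15 = 1⊕0⊕1⊕0⊕1⊕1⊕0⊕1 = 1
s4: b4⊕b5⊕b6⊕b7⊕b12⊕b13⊕b14⊕b15 = 1⊕1⊕1⊕0⊕1⊕0⊕0⊕1 = 1
s8: b8⊕b9⊕b10⊕b11⊕b12⊕b13⊕b14⊕b15 = 1⊕1⊕1⊕1⊕1⊕0⊕0⊕1 = 0
Syndrome (s8...s1) = 0110 → position 6.
Overall parity (XOR of all 16 bits, including p0): 0⊕0⊕1⊕0⊕1⊕1⊕1⊕0⊕1⊕1⊕1⊕1⊕1⊕0⊕0⊕1 = 0
Overall=0, syndrome position=6 → double-bit error detected (uncorrectable).

double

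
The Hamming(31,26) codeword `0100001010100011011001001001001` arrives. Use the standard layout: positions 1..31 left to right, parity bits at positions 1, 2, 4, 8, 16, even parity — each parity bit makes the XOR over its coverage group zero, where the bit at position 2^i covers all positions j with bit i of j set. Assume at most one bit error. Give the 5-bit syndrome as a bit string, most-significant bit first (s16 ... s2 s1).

s1: b1⊕b3⊕b5⊕b7⊕b9⊕b11⊕b13⊕b15⊕b17⊕b19⊕b21⊕b23⊕b25⊕b27⊕b29⊕b31 = 0⊕0⊕0⊕1⊕1⊕1⊕0⊕1⊕0⊕1⊕0⊕0⊕1⊕0⊕0⊕1 = 1
s2: b2⊕b3⊕b6⊕b7⊕b10⊕b11⊕b14⊕b15⊕b18⊕b19⊕b22⊕b23⊕b26⊕b27⊕b30⊕b31 = 1⊕0⊕0⊕1⊕0⊕1⊕0⊕1⊕1⊕1⊕1⊕0⊕0⊕0⊕0⊕1 = 0
s4: b4⊕b5⊕b6⊕b7⊕b12⊕b13⊕b14⊕b15⊕b20⊕b21⊕b22⊕b23⊕b28⊕b29⊕b30⊕b31 = 0⊕0⊕0⊕1⊕0⊕0⊕0⊕1⊕0⊕0⊕1⊕0⊕1⊕0⊕0⊕1 = 1
s8: b8⊕b9⊕b10⊕b11⊕b12⊕b13⊕b14⊕b15⊕b24⊕b25⊕b26⊕b27⊕b28⊕b29⊕b30⊕b31 = 0⊕1⊕0⊕1⊕0⊕0⊕0⊕1⊕0⊕1⊕0⊕0⊕1⊕0⊕0⊕1 = 0
s16: b16⊕b17⊕b18⊕b19⊕b20⊕b21⊕b22⊕b23⊕b24⊕b25⊕b26⊕b27⊕b28⊕b29⊕b30⊕b31 = 1⊕0⊕1⊕1⊕0⊕0⊕1⊕0⊕0⊕1⊕0⊕0⊕1⊕0⊕0⊕1 = 1
Syndrome (s16...s1) = 10101 → position 21.

10101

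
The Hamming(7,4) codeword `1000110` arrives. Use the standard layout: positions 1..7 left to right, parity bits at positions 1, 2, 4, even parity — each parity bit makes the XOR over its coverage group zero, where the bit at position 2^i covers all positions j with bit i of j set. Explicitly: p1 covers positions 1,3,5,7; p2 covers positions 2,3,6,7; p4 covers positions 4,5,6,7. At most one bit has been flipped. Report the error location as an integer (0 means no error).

2

s1: b1⊕b3⊕b5⊕b7 = 1⊕0⊕1⊕0 = 0
s2: b2⊕b3⊕b6⊕b7 = 0⊕0⊕1⊕0 = 1
s4: b4⊕b5⊕b6⊕b7 = 0⊕1⊕1⊕0 = 0
Syndrome (s4...s1) = 010 → position 2.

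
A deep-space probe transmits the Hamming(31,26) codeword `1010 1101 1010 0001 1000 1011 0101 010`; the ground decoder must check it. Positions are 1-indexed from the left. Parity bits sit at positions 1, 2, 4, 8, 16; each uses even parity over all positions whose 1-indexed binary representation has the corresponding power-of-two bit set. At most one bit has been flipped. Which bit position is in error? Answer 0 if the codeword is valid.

8

s1: b1⊕b3⊕b5⊕b7⊕b9⊕b11⊕b13⊕b15⊕b17⊕b19⊕b21⊕b23⊕b25⊕b27⊕b29⊕b31 = 1⊕1⊕1⊕0⊕1⊕1⊕0⊕0⊕1⊕0⊕1⊕1⊕0⊕0⊕0⊕0 = 0
s2: b2⊕b3⊕b6⊕b7⊕b10⊕b11⊕b14⊕b15⊕b18⊕b19⊕b22⊕b23⊕b26⊕b27⊕b30⊕b31 = 0⊕1⊕1⊕0⊕0⊕1⊕0⊕0⊕0⊕0⊕0⊕1⊕1⊕0⊕1⊕0 = 0
s4: b4⊕b5⊕b6⊕b7⊕b12⊕b13⊕b14⊕b15⊕b20⊕b21⊕b22⊕b23⊕b28⊕b29⊕b30⊕b31 = 0⊕1⊕1⊕0⊕0⊕0⊕0⊕0⊕0⊕1⊕0⊕1⊕1⊕0⊕1⊕0 = 0
s8: b8⊕b9⊕b10⊕b11⊕b12⊕b13⊕b14⊕b15⊕b24⊕b25⊕b26⊕b27⊕b28⊕b29⊕b30⊕b31 = 1⊕1⊕0⊕1⊕0⊕0⊕0⊕0⊕1⊕0⊕1⊕0⊕1⊕0⊕1⊕0 = 1
s16: b16⊕b17⊕b18⊕b19⊕b20⊕b21⊕b22⊕b23⊕b24⊕b25⊕b26⊕b27⊕b28⊕b29⊕b30⊕b31 = 1⊕1⊕0⊕0⊕0⊕1⊕0⊕1⊕1⊕0⊕1⊕0⊕1⊕0⊕1⊕0 = 0
Syndrome (s16...s1) = 01000 → position 8.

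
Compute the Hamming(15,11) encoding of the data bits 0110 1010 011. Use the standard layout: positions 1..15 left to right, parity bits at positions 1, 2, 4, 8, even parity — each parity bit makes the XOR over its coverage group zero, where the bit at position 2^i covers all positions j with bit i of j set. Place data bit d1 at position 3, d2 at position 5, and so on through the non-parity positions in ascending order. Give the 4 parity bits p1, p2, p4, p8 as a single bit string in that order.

0000

Place data bits at non-power-of-two positions: b3=0, b5=1, b6=1, b7=0, b9=1, b10=0, b11=1, b12=0, b13=0, b14=1, b15=1.
p1 = XOR of data positions {3,5,7,9,11,13,15} = 0⊕1⊕0⊕1⊕1⊕0⊕1 = 0
p2 = XOR of data positions {3,6,7,10,11,14,15} = 0⊕1⊕0⊕0⊕1⊕1⊕1 = 0
p4 = XOR of data positions {5,6,7,12,13,14,15} = 1⊕1⊕0⊕0⊕0⊕1⊕1 = 0
p8 = XOR of data positions {9,10,11,12,13,14,15} = 1⊕0⊕1⊕0⊕0⊕1⊕1 = 0
Parity bits p1,p2,p4,p8 = 0000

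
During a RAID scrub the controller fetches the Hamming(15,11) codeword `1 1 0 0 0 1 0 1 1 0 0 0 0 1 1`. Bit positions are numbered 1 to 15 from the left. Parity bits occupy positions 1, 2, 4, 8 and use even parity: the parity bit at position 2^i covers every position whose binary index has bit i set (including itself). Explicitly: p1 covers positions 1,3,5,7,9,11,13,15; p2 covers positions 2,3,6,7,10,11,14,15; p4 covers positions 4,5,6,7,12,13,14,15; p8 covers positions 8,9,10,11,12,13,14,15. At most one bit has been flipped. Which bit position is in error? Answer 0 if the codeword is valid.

s1: b1⊕b3⊕b5⊕b7⊕b9⊕b11⊕b13⊕b15 = 1⊕0⊕0⊕0⊕1⊕0⊕0⊕1 = 1
s2: b2⊕b3⊕b6⊕b7⊕b10⊕b11⊕b14⊕b15 = 1⊕0⊕1⊕0⊕0⊕0⊕1⊕1 = 0
s4: b4⊕b5⊕b6⊕b7⊕b12⊕b13⊕b14⊕b15 = 0⊕0⊕1⊕0⊕0⊕0⊕1⊕1 = 1
s8: b8⊕b9⊕b10⊕b11⊕b12⊕b13⊕b14⊕b15 = 1⊕1⊕0⊕0⊕0⊕0⊕1⊕1 = 0
Syndrome (s8...s1) = 0101 → position 5.

5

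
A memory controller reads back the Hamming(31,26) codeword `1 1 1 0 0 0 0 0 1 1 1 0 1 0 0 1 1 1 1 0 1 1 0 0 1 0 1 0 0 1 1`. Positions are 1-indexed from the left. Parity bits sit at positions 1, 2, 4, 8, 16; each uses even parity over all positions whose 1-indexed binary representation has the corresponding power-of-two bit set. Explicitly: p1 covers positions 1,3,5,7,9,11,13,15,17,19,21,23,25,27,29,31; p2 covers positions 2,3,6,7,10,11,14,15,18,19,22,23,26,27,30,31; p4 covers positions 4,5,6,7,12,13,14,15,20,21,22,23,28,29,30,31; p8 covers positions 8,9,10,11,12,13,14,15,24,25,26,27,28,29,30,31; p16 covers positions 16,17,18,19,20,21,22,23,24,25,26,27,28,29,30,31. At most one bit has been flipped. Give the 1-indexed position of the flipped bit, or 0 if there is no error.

s1: b1⊕b3⊕b5⊕b7⊕b9⊕b11⊕b13⊕b15⊕b17⊕b19⊕b21⊕b23⊕b25⊕b27⊕b29⊕b31 = 1⊕1⊕0⊕0⊕1⊕1⊕1⊕0⊕1⊕1⊕1⊕0⊕1⊕1⊕0⊕1 = 1
s2: b2⊕b3⊕b6⊕b7⊕b10⊕b11⊕b14⊕b15⊕b18⊕b19⊕b22⊕b23⊕b26⊕b27⊕b30⊕b31 = 1⊕1⊕0⊕0⊕1⊕1⊕0⊕0⊕1⊕1⊕1⊕0⊕0⊕1⊕1⊕1 = 0
s4: b4⊕b5⊕b6⊕b7⊕b12⊕b13⊕b14⊕b15⊕b20⊕b21⊕b22⊕b23⊕b28⊕b29⊕b30⊕b31 = 0⊕0⊕0⊕0⊕0⊕1⊕0⊕0⊕0⊕1⊕1⊕0⊕0⊕0⊕1⊕1 = 1
s8: b8⊕b9⊕b10⊕b11⊕b12⊕b13⊕b14⊕b15⊕b24⊕b25⊕b26⊕b27⊕b28⊕b29⊕b30⊕b31 = 0⊕1⊕1⊕1⊕0⊕1⊕0⊕0⊕0⊕1⊕0⊕1⊕0⊕0⊕1⊕1 = 0
s16: b16⊕b17⊕b18⊕b19⊕b20⊕b21⊕b22⊕b23⊕b24⊕b25⊕b26⊕b27⊕b28⊕b29⊕b30⊕b31 = 1⊕1⊕1⊕1⊕0⊕1⊕1⊕0⊕0⊕1⊕0⊕1⊕0⊕0⊕1⊕1 = 0
Syndrome (s16...s1) = 00101 → position 5.

5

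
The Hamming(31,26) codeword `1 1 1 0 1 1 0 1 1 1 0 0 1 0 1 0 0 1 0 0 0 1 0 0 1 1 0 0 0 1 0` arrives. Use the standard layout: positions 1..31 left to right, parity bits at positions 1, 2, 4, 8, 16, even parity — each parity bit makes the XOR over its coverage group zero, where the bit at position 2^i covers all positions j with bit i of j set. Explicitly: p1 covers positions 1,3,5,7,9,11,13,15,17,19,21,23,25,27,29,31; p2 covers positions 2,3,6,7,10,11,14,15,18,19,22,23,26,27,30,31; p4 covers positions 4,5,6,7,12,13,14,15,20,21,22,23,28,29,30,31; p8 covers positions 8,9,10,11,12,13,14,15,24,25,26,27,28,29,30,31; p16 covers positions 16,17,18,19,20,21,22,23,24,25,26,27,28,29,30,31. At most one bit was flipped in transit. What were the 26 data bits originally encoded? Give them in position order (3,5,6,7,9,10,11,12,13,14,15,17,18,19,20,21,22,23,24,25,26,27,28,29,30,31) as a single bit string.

s1: b1⊕b3⊕b5⊕b7⊕b9⊕b11⊕b13⊕b15⊕b17⊕b19⊕b21⊕b23⊕b25⊕b27⊕b29⊕b31 = 1⊕1⊕1⊕0⊕1⊕0⊕1⊕1⊕0⊕0⊕0⊕0⊕1⊕0⊕0⊕0 = 1
s2: b2⊕b3⊕b6⊕b7⊕b10⊕b11⊕b14⊕b15⊕b18⊕b19⊕b22⊕b23⊕b26⊕b27⊕b30⊕b31 = 1⊕1⊕1⊕0⊕1⊕0⊕0⊕1⊕1⊕0⊕1⊕0⊕1⊕0⊕1⊕0 = 1
s4: b4⊕b5⊕b6⊕b7⊕b12⊕b13⊕b14⊕b15⊕b20⊕b21⊕b22⊕b23⊕b28⊕b29⊕b30⊕b31 = 0⊕1⊕1⊕0⊕0⊕1⊕0⊕1⊕0⊕0⊕1⊕0⊕0⊕0⊕1⊕0 = 0
s8: b8⊕b9⊕b10⊕b11⊕b12⊕b13⊕b14⊕b15⊕b24⊕b25⊕b26⊕b27⊕b28⊕b29⊕b30⊕b31 = 1⊕1⊕1⊕0⊕0⊕1⊕0⊕1⊕0⊕1⊕1⊕0⊕0⊕0⊕1⊕0 = 0
s16: b16⊕b17⊕b18⊕b19⊕b20⊕b21⊕b22⊕b23⊕b24⊕b25⊕b26⊕b27⊕b28⊕b29⊕b30⊕b31 = 0⊕0⊕1⊕0⊕0⊕0⊕1⊕0⊕0⊕1⊕1⊕0⊕0⊕0⊕1⊕0 = 1
Syndrome (s16...s1) = 10011 → position 19.
Flip bit 19: corrected codeword = 1110110111001010011001001100010
Data bits at positions 3,5,6,7,9,10,11,12,13,14,15,17,18,19,20,21,22,23,24,25,26,27,28,29,30,31: 11101100101011001001100010

11101100101011001001100010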